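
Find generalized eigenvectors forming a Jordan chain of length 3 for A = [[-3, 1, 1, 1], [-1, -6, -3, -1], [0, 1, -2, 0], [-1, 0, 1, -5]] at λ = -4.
v_1 = [[0, -2, 1, 0]]^T, v_2 = [[-1, 1, 0, 1]]^T, v_3 = [[1, -2, 1, 0]]^T

We seek v_1 ∈ ker((A + 4I)^3) \ ker((A + 4I)^2), then set v_{i+1} = (A + 4I) v_i.

One such chain is v_1 = [[0, -2, 1, 0]]^T, v_2 = [[-1, 1, 0, 1]]^T, v_3 = [[1, -2, 1, 0]]^T. Check: (A + 4I) v_3 = [[0, 0, 0, 0]]^T = 0.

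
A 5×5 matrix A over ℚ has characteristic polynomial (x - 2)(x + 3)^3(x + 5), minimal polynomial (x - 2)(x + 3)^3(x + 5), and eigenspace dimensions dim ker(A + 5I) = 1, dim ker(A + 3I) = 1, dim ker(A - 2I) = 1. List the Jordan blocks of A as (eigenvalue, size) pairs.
λ = -5: algebraic multiplicity 1 (exponent in χ_A), largest block size 1 (exponent in m_A), 1 block (geometric multiplicity). This forces block sizes [1].
λ = -3: algebraic multiplicity 3 (exponent in χ_A), largest block size 3 (exponent in m_A), 1 block (geometric multiplicity). This forces block sizes [3].
λ = 2: algebraic multiplicity 1 (exponent in χ_A), largest block size 1 (exponent in m_A), 1 block (geometric multiplicity). This forces block sizes [1].

Jordan blocks: (-5, 1), (-3, 3), (2, 1)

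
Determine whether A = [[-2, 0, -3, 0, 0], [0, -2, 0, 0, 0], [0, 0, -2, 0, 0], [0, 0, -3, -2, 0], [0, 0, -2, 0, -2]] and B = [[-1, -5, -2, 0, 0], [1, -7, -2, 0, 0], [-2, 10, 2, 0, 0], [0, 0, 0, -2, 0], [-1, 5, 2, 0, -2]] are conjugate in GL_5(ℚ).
Yes.

Two matrices over a field are similar if and only if they have the same invariant factors.

Both A and B have characteristic polynomial (x + 2)^5 and minimal polynomial (x + 2)^2. Computing further, both have invariant factors x + 2, x + 2, x + 2, (x + 2)^2. Hence A and B are similar.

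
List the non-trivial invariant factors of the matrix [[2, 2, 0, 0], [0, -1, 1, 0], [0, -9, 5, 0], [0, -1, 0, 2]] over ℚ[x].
The Jordan structure of A has elementary divisors (x - 2)^3, (x - 2). Arranging the block sizes at each eigenvalue in decreasing order and taking row products gives the invariant factors.

Invariant factors (smallest first, each dividing the next): x - 2, (x - 2)^3.

Check: the last factor (x - 2)^3 is the minimal polynomial, and the product (x - 2)^4 is the characteristic polynomial.

x - 2, (x - 2)^3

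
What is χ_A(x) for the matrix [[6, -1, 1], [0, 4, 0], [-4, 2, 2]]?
χ_A(x) = (x - 4)^3

xI - A = [[x - 6, 1, -1], [0, x - 4, 0], [4, -2, x - 2]].

Expanding det(xI - A) along the first row:
det(xI - A) = + (x - 6)·det([[x - 4, 0], [-2, x - 2]]) - (1)·det([[0, 0], [4, x - 2]]) + (-1)·det([[0, x - 4], [4, -2]]).

Evaluating gives χ_A(x) = x^3 - 12x^2 + 48x - 64 = (x - 4)^3.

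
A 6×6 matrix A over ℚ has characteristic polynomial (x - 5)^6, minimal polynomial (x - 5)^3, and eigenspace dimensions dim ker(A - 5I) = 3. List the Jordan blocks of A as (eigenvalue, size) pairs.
λ = 5: algebraic multiplicity 6 (exponent in χ_A), largest block size 3 (exponent in m_A), 3 blocks (geometric multiplicity). These force block sizes [3, 2, 1].

Jordan blocks: (5, 3), (5, 2), (5, 1)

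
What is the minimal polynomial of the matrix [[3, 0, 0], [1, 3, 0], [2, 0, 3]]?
The characteristic polynomial factors as (x - 3)^3. The minimal polynomial is ∏(x - λ)^{k_λ} where k_λ is the size of the largest Jordan block at λ.

For λ = 3: rank(A - 3I) = 1, and the largest Jordan block has size 2 (the smallest k with rank((A - 3I)^k) = rank((A - 3I)^(k+1))).

So m_A(x) = (x - 3)^2.

m_A(x) = (x - 3)^2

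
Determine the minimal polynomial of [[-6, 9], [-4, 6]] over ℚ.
m_A(x) = x^2

The characteristic polynomial factors as x^2. The minimal polynomial is ∏(x - λ)^{k_λ} where k_λ is the size of the largest Jordan block at λ.

For λ = 0: rank(A) = 1, and the largest Jordan block has size 2 (the smallest k with rank(A^k) = rank(A^(k+1))).

So m_A(x) = x^2.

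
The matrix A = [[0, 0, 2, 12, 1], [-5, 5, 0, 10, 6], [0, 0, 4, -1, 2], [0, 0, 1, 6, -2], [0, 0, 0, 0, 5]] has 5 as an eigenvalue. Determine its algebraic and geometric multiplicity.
The characteristic polynomial is x(x - 5)^4, so the factor x - 5 appears with exponent 4: the algebraic multiplicity is 4.

rank(A - 5I) = 3, so the eigenspace has dimension 5 - 3 = 2: the geometric multiplicity is 2.

Since 2 < 4, A is not diagonalizable.

algebraic multiplicity 4, geometric multiplicity 2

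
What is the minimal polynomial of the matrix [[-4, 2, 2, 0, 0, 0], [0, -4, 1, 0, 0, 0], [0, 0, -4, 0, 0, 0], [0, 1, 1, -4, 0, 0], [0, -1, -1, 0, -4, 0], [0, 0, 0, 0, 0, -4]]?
The characteristic polynomial factors as (x + 4)^6. The minimal polynomial is ∏(x - λ)^{k_λ} where k_λ is the size of the largest Jordan block at λ.

For λ = -4: rank(A + 4I) = 2, and the largest Jordan block has size 3 (the smallest k with rank((A + 4I)^k) = rank((A + 4I)^(k+1))).

So m_A(x) = (x + 4)^3.

m_A(x) = (x + 4)^3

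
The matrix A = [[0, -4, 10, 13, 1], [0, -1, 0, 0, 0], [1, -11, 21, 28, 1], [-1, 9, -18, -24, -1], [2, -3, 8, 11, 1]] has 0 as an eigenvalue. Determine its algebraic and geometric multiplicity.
algebraic multiplicity 2, geometric multiplicity 1

The characteristic polynomial is x^2(x + 1)^3, so the factor x appears with exponent 2: the algebraic multiplicity is 2.

rank(A) = 4, so the eigenspace has dimension 5 - 4 = 1: the geometric multiplicity is 1.

Since 1 < 2, A is not diagonalizable.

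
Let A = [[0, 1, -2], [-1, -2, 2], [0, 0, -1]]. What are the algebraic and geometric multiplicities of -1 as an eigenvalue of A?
The characteristic polynomial is (x + 1)^3, so the factor x + 1 appears with exponent 3: the algebraic multiplicity is 3.

rank(A + I) = 1, so the eigenspace has dimension 3 - 1 = 2: the geometric multiplicity is 2.

Since 2 < 3, A is not diagonalizable.

algebraic multiplicity 3, geometric multiplicity 2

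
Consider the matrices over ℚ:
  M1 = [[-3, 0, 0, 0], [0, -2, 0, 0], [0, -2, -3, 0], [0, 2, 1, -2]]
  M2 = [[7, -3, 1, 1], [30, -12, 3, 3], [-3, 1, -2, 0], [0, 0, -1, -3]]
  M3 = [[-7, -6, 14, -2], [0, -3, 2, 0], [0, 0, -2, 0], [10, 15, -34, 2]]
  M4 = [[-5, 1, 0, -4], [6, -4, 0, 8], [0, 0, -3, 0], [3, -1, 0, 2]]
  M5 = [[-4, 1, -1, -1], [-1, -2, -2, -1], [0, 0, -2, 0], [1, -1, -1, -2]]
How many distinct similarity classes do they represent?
2 classes: {M1, M3, M4, M5}, {M2}

Characteristic polynomials: χ_{M1} = (x + 2)^2(x + 3)^2, χ_{M2} = (x + 2)^2(x + 3)^2, χ_{M3} = (x + 2)^2(x + 3)^2, χ_{M4} = (x + 2)^2(x + 3)^2, χ_{M5} = (x + 2)^2(x + 3)^2.

{M1, M3, M4, M5}: invariant factors (x + 2)(x + 3), (x + 2)(x + 3).

{M2}: invariant factors x + 2, (x + 2)(x + 3)^2.

Matrices are similar if and only if their invariant-factor lists agree; the partition into similarity classes is {M1, M3, M4, M5}, {M2}.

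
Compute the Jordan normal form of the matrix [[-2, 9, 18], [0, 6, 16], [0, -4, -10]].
The characteristic polynomial is det(xI - A) = (x + 2)^3, so the eigenvalues are -2 (algebraic multiplicity 3).

For λ = -2: rank(A + 2I) = 1, rank((A + 2I)^2) = 0. The eigenspace has dimension 3 - 1 = 2, so there are 2 Jordan blocks; the rank sequence gives block sizes [2, 1].

Assembling the blocks gives the Jordan form J above.

J = [[-2, 1, 0], [0, -2, 0], [0, 0, -2]]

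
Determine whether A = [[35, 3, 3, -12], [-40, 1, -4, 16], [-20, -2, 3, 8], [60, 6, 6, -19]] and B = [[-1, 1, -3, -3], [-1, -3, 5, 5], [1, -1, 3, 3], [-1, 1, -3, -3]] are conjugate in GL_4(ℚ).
No.

trace(A) = 20 but trace(B) = -4. The trace is a similarity invariant, so A and B are not similar.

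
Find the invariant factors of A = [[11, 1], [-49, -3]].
(x - 4)^2

The Jordan structure of A has elementary divisors (x - 4)^2. Arranging the block sizes at each eigenvalue in decreasing order and taking row products gives the invariant factors.

Invariant factors (smallest first, each dividing the next): (x - 4)^2.

Check: the last factor (x - 4)^2 is the minimal polynomial, and the product (x - 4)^2 is the characteristic polynomial.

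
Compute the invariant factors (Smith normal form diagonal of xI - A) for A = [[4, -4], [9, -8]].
(x + 2)^2

The Jordan structure of A has elementary divisors (x + 2)^2. Arranging the block sizes at each eigenvalue in decreasing order and taking row products gives the invariant factors.

Invariant factors (smallest first, each dividing the next): (x + 2)^2.

Check: the last factor (x + 2)^2 is the minimal polynomial, and the product (x + 2)^2 is the characteristic polynomial.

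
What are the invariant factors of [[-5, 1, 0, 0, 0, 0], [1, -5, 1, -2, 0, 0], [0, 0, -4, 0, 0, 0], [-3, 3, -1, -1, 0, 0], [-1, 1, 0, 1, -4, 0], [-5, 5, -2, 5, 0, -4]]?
The Jordan structure of A has elementary divisors (x + 4)^3, (x + 4), (x + 4), (x + 3). Arranging the block sizes at each eigenvalue in decreasing order and taking row products gives the invariant factors.

Invariant factors (smallest first, each dividing the next): x + 4, x + 4, (x + 3)(x + 4)^3.

Check: the last factor (x + 3)(x + 4)^3 is the minimal polynomial, and the product (x + 3)(x + 4)^5 is the characteristic polynomial.

x + 4, x + 4, (x + 3)(x + 4)^3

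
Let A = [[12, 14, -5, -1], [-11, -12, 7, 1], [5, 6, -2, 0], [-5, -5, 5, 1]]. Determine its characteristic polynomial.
χ_A(x) = (x - 1)^3(x + 4)

xI - A = [[x - 12, -14, 5, 1], [11, x + 12, -7, -1], [-5, -6, x + 2, 0], [5, 5, -5, x - 1]].

Expanding det(xI - A) along the first row:
det(xI - A) = + (x - 12)·det([[x + 12, -7, -1], [-6, x + 2, 0], [5, -5, x - 1]]) - (-14)·det([[11, -7, -1], [-5, x + 2, 0], [5, -5, x - 1]]) + (5)·det([[11, x + 12, -1], [-5, -6, 0], [5, 5, x - 1]]) - (1)·det([[11, x + 12, -7], [-5, -6, x + 2], [5, 5, -5]]).

Evaluating gives χ_A(x) = x^4 + x^3 - 9x^2 + 11x - 4 = (x - 1)^3(x + 4).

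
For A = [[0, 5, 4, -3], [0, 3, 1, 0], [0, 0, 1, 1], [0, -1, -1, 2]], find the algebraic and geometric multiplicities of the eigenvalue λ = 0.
algebraic multiplicity 1, geometric multiplicity 1

The characteristic polynomial is x(x - 2)^3, so the factor x appears with exponent 1: the algebraic multiplicity is 1.

rank(A) = 3, so the eigenspace has dimension 4 - 3 = 1: the geometric multiplicity is 1.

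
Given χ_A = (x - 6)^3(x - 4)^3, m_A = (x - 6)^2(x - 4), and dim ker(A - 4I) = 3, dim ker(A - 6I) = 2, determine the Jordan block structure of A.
Jordan blocks: (4, 1), (4, 1), (4, 1), (6, 2), (6, 1)

λ = 4: algebraic multiplicity 3 (exponent in χ_A), largest block size 1 (exponent in m_A), 3 blocks (geometric multiplicity). These force block sizes [1, 1, 1].
λ = 6: algebraic multiplicity 3 (exponent in χ_A), largest block size 2 (exponent in m_A), 2 blocks (geometric multiplicity). These force block sizes [2, 1].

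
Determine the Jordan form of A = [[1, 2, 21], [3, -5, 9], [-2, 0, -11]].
The characteristic polynomial is det(xI - A) = (x + 5)^3, so the eigenvalues are -5 (algebraic multiplicity 3).

For λ = -5: rank(A + 5I) = 2, rank((A + 5I)^2) = 1, rank((A + 5I)^3) = 0. The eigenspace has dimension 3 - 2 = 1, so there is 1 Jordan block; the rank sequence gives block sizes [3].

Assembling the blocks gives the Jordan form J above.

J = [[-5, 1, 0], [0, -5, 1], [0, 0, -5]]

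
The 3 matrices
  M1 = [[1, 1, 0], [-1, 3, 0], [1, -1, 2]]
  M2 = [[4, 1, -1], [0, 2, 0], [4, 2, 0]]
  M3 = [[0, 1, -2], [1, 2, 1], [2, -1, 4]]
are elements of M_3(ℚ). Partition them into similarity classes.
2 classes: {M1, M2}, {M3}

Characteristic polynomials: χ_{M1} = (x - 2)^3, χ_{M2} = (x - 2)^3, χ_{M3} = (x - 2)^3.

{M1, M2}: invariant factors x - 2, (x - 2)^2.

{M3}: invariant factors (x - 2)^3.

Matrices are similar if and only if their invariant-factor lists agree; the partition into similarity classes is {M1, M2}, {M3}.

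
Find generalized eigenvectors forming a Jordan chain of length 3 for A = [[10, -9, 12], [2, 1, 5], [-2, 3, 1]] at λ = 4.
v_1 = [[7, 7, 2]]^T, v_2 = [[3, 3, 1]]^T, v_3 = [[3, 2, 0]]^T

We seek v_1 ∈ ker((A - 4I)^3) \ ker((A - 4I)^2), then set v_{i+1} = (A - 4I) v_i.

One such chain is v_1 = [[7, 7, 2]]^T, v_2 = [[3, 3, 1]]^T, v_3 = [[3, 2, 0]]^T. Check: (A - 4I) v_3 = [[0, 0, 0]]^T = 0.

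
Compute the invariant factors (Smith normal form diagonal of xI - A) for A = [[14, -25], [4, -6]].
The Jordan structure of A has elementary divisors (x - 4)^2. Arranging the block sizes at each eigenvalue in decreasing order and taking row products gives the invariant factors.

Invariant factors (smallest first, each dividing the next): (x - 4)^2.

Check: the last factor (x - 4)^2 is the minimal polynomial, and the product (x - 4)^2 is the characteristic polynomial.

(x - 4)^2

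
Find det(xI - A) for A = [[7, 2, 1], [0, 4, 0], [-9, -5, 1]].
xI - A = [[x - 7, -2, -1], [0, x - 4, 0], [9, 5, x - 1]].

Expanding det(xI - A) along the first row:
det(xI - A) = + (x - 7)·det([[x - 4, 0], [5, x - 1]]) - (-2)·det([[0, 0], [9, x - 1]]) + (-1)·det([[0, x - 4], [9, 5]]).

Evaluating gives χ_A(x) = x^3 - 12x^2 + 48x - 64 = (x - 4)^3.

χ_A(x) = (x - 4)^3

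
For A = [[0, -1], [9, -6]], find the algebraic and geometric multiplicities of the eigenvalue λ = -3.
The characteristic polynomial is (x + 3)^2, so the factor x + 3 appears with exponent 2: the algebraic multiplicity is 2.

rank(A + 3I) = 1, so the eigenspace has dimension 2 - 1 = 1: the geometric multiplicity is 1.

Since 1 < 2, A is not diagonalizable.

algebraic multiplicity 2, geometric multiplicity 1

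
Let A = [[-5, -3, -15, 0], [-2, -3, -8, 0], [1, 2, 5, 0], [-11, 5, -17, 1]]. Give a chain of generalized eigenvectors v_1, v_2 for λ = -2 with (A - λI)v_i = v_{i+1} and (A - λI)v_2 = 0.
v_1 = [[-4, -2, 1, -5]]^T, v_2 = [[3, 2, -1, 2]]^T

We seek v_1 ∈ ker((A + 2I)^2) \ ker(A + 2I), then set v_{i+1} = (A + 2I) v_i.

One such chain is v_1 = [[-4, -2, 1, -5]]^T, v_2 = [[3, 2, -1, 2]]^T. Check: (A + 2I) v_2 = [[0, 0, 0, 0]]^T = 0.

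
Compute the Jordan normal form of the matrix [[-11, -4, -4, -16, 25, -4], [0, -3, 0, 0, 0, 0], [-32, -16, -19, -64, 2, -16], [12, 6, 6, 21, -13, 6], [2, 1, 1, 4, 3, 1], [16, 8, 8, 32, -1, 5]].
The characteristic polynomial is det(xI - A) = (x - 4)^2(x + 3)^4, so the eigenvalues are -3 (algebraic multiplicity 4), 4 (algebraic multiplicity 2).

For λ = -3: rank(A + 3I) = 2. The eigenspace has dimension 6 - 2 = 4, so there are 4 Jordan blocks; the rank sequence gives block sizes [1, 1, 1, 1].

For λ = 4: rank(A - 4I) = 5, rank((A - 4I)^2) = 4. The eigenspace has dimension 6 - 5 = 1, so there is 1 Jordan block; the rank sequence gives block sizes [2].

Assembling the blocks gives the Jordan form J above.

J = [[-3, 0, 0, 0, 0, 0], [0, -3, 0, 0, 0, 0], [0, 0, -3, 0, 0, 0], [0, 0, 0, -3, 0, 0], [0, 0, 0, 0, 4, 1], [0, 0, 0, 0, 0, 4]]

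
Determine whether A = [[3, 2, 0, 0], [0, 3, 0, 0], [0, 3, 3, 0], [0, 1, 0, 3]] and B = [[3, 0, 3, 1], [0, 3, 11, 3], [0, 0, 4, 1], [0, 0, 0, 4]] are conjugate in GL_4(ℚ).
No.

trace(A) = 12 but trace(B) = 14. The trace is a similarity invariant, so A and B are not similar.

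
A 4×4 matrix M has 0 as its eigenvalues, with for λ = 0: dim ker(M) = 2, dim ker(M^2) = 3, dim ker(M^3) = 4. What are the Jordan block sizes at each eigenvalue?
Jordan blocks: (0, 3), (0, 1)

λ = 0: successive nullity increments [2, 1, 1] count blocks of size ≥ k; block sizes are [3, 1].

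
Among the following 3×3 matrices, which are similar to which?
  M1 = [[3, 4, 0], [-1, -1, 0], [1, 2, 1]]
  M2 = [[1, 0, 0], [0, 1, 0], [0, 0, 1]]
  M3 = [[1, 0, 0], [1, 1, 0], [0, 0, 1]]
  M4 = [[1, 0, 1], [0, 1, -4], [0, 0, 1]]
Characteristic polynomials: χ_{M1} = (x - 1)^3, χ_{M2} = (x - 1)^3, χ_{M3} = (x - 1)^3, χ_{M4} = (x - 1)^3.

{M1, M3, M4}: invariant factors x - 1, (x - 1)^2.

{M2}: invariant factors x - 1, x - 1, x - 1.

Matrices are similar if and only if their invariant-factor lists agree; the partition into similarity classes is {M1, M3, M4}, {M2}.

2 classes: {M1, M3, M4}, {M2}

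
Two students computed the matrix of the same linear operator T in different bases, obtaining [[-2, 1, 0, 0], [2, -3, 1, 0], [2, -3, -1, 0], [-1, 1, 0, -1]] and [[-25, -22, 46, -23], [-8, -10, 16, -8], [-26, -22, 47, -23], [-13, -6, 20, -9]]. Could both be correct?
trace(A) = -7 but trace(B) = 3. The trace is a similarity invariant, so A and B are not similar.

No.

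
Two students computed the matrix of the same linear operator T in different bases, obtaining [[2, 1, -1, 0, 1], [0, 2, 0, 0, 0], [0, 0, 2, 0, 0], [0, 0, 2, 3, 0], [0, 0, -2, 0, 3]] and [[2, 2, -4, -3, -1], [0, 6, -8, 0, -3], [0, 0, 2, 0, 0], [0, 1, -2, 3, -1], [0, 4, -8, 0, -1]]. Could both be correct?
Two matrices over a field are similar if and only if they have the same invariant factors.

Both A and B have characteristic polynomial (x - 3)^2(x - 2)^3 and minimal polynomial (x - 3)(x - 2)^2. Computing further, both have invariant factors (x - 3)(x - 2), (x - 3)(x - 2)^2. Hence A and B are similar.

Yes.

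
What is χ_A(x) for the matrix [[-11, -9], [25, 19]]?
χ_A(x) = (x - 4)^2

xI - A = [[x + 11, 9], [-25, x - 19]].

Expanding det(xI - A) along the first row:
det(xI - A) = + (x + 11)·det([[x - 19]]) - (9)·det([[-25]]).

Evaluating gives χ_A(x) = x^2 - 8x + 16 = (x - 4)^2.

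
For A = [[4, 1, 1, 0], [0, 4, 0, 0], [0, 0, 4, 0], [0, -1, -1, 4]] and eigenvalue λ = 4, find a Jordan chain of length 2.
We seek v_1 ∈ ker((A - 4I)^2) \ ker(A - 4I), then set v_{i+1} = (A - 4I) v_i.

One such chain is v_1 = [[0, 2, -1, 2]]^T, v_2 = [[1, 0, 0, -1]]^T. Check: (A - 4I) v_2 = [[0, 0, 0, 0]]^T = 0.

v_1 = [[0, 2, -1, 2]]^T, v_2 = [[1, 0, 0, -1]]^T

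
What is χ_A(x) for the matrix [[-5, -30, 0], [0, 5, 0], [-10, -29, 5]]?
χ_A(x) = (x - 5)^2(x + 5)

xI - A = [[x + 5, 30, 0], [0, x - 5, 0], [10, 29, x - 5]].

Expanding det(xI - A) along the first row:
det(xI - A) = + (x + 5)·det([[x - 5, 0], [29, x - 5]]) - (30)·det([[0, 0], [10, x - 5]]) + (0)·det([[0, x - 5], [10, 29]]).

Evaluating gives χ_A(x) = x^3 - 5x^2 - 25x + 125 = (x - 5)^2(x + 5).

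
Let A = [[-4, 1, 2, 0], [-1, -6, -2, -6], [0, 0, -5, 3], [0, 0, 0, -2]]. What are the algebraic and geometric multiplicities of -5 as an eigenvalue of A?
algebraic multiplicity 3, geometric multiplicity 2

The characteristic polynomial is (x + 2)(x + 5)^3, so the factor x + 5 appears with exponent 3: the algebraic multiplicity is 3.

rank(A + 5I) = 2, so the eigenspace has dimension 4 - 2 = 2: the geometric multiplicity is 2.

Since 2 < 3, A is not diagonalizable.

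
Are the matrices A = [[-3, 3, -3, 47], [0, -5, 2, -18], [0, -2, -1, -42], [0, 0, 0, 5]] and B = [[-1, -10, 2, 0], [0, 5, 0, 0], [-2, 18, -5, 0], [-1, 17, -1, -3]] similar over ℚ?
Two matrices over a field are similar if and only if they have the same invariant factors.

Both A and B have characteristic polynomial (x - 5)(x + 3)^3 and minimal polynomial (x - 5)(x + 3)^2. Computing further, both have invariant factors x + 3, (x - 5)(x + 3)^2. Hence A and B are similar.

Yes.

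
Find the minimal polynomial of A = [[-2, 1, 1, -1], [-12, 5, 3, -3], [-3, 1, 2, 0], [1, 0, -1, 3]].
m_A(x) = (x - 2)^2

The characteristic polynomial factors as (x - 2)^4. The minimal polynomial is ∏(x - λ)^{k_λ} where k_λ is the size of the largest Jordan block at λ.

For λ = 2: rank(A - 2I) = 2, and the largest Jordan block has size 2 (the smallest k with rank((A - 2I)^k) = rank((A - 2I)^(k+1))).

So m_A(x) = (x - 2)^2.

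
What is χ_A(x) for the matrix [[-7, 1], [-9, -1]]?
xI - A = [[x + 7, -1], [9, x + 1]].

Expanding det(xI - A) along the first row:
det(xI - A) = + (x + 7)·det([[x + 1]]) - (-1)·det([[9]]).

Evaluating gives χ_A(x) = x^2 + 8x + 16 = (x + 4)^2.

χ_A(x) = (x + 4)^2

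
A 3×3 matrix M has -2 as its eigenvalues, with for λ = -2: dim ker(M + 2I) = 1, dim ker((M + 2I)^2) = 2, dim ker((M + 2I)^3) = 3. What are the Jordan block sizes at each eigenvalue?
Jordan blocks: (-2, 3)

λ = -2: successive nullity increments [1, 1, 1] count blocks of size ≥ k; block sizes are [3].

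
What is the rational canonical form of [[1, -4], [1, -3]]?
R = [[0, -1], [1, -2]]

The invariant factors of A (the non-unit diagonal entries of the Smith normal form of xI - A over ℚ[x]) are (x + 1)^2, each dividing the next. The characteristic polynomial is their product, (x + 1)^2.

The rational canonical form is the block-diagonal matrix of companion matrices C(f_i):
R = [[0, -1], [1, -2]].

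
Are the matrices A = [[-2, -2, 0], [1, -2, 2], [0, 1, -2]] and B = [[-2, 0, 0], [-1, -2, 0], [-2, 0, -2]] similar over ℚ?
No.

Both have characteristic polynomial (x + 2)^3, but the minimal polynomial of A is (x + 2)^3 while the minimal polynomial of B is (x + 2)^2. The minimal polynomial is a similarity invariant, so A and B are not similar.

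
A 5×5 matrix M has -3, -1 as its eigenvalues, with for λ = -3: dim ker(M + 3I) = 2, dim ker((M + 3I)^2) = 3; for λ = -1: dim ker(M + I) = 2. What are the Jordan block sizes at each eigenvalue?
Jordan blocks: (-3, 2), (-3, 1), (-1, 1), (-1, 1)

λ = -3: successive nullity increments [2, 1] count blocks of size ≥ k; block sizes are [2, 1].
λ = -1: successive nullity increments [2] count blocks of size ≥ k; block sizes are [1, 1].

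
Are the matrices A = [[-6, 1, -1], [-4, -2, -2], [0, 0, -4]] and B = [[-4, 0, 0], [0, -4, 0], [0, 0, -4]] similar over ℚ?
Both have characteristic polynomial (x + 4)^3, but the minimal polynomial of A is (x + 4)^2 while the minimal polynomial of B is x + 4. The minimal polynomial is a similarity invariant, so A and B are not similar.

No.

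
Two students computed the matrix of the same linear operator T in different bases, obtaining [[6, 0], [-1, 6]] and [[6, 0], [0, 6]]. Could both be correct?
Both have characteristic polynomial (x - 6)^2, but the minimal polynomial of A is (x - 6)^2 while the minimal polynomial of B is x - 6. The minimal polynomial is a similarity invariant, so A and B are not similar.

No.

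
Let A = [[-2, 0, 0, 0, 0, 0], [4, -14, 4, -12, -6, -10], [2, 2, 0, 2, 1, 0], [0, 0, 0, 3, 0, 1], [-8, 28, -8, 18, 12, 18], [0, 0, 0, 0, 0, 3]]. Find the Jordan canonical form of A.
The characteristic polynomial is det(xI - A) = x^2(x - 3)^2(x + 2)^2, so the eigenvalues are -2 (algebraic multiplicity 2), 0 (algebraic multiplicity 2), 3 (algebraic multiplicity 2).

For λ = -2: rank(A + 2I) = 4. The eigenspace has dimension 6 - 4 = 2, so there are 2 Jordan blocks; the rank sequence gives block sizes [1, 1].

For λ = 0: rank(A) = 5, rank(A^2) = 4. The eigenspace has dimension 6 - 5 = 1, so there is 1 Jordan block; the rank sequence gives block sizes [2].

For λ = 3: rank(A - 3I) = 5, rank((A - 3I)^2) = 4. The eigenspace has dimension 6 - 5 = 1, so there is 1 Jordan block; the rank sequence gives block sizes [2].

Assembling the blocks gives the Jordan form J above.

J = [[-2, 0, 0, 0, 0, 0], [0, -2, 0, 0, 0, 0], [0, 0, 0, 1, 0, 0], [0, 0, 0, 0, 0, 0], [0, 0, 0, 0, 3, 1], [0, 0, 0, 0, 0, 3]]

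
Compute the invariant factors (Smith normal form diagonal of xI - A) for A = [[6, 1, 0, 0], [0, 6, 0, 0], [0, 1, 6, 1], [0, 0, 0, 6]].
The Jordan structure of A has elementary divisors (x - 6)^2, (x - 6)^2. Arranging the block sizes at each eigenvalue in decreasing order and taking row products gives the invariant factors.

Invariant factors (smallest first, each dividing the next): (x - 6)^2, (x - 6)^2.

Check: the last factor (x - 6)^2 is the minimal polynomial, and the product (x - 6)^4 is the characteristic polynomial.

(x - 6)^2, (x - 6)^2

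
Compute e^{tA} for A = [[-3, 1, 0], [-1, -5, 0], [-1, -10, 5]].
e^{tA} = [[(t + 1)*e^{-4*t}, t*e^{-4*t}, 0], [-t*e^{-4*t}, (1 - t)*e^{-4*t}, 0], [-t*e^{-4*t}, (-t - e^{9*t} + 1)*e^{-4*t}, e^{5*t}]]

A has Jordan form J = [[-4, 1, 0], [0, -4, 0], [0, 0, 5]] with A = PJP^{-1}, so e^{tA} = P e^{tJ} P^{-1}.

For a Jordan block J_k(λ), e^{tJ_k(λ)} = e^{λt} · (I + tN + t^2 N^2/2! + ... + t^{k-1} N^{k-1}/(k-1)!) where N is the nilpotent superdiagonal part.

Assembling the blocks and conjugating back gives the entries of e^{tA} as shown above.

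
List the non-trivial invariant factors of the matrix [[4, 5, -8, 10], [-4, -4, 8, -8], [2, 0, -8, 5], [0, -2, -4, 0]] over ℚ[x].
The Jordan structure of A has elementary divisors (x + 2)^2, (x + 2)^2. Arranging the block sizes at each eigenvalue in decreasing order and taking row products gives the invariant factors.

Invariant factors (smallest first, each dividing the next): (x + 2)^2, (x + 2)^2.

Check: the last factor (x + 2)^2 is the minimal polynomial, and the product (x + 2)^4 is the characteristic polynomial.

(x + 2)^2, (x + 2)^2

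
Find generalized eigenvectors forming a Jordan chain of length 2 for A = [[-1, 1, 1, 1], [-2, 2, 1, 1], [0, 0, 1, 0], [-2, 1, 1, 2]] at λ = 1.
We seek v_1 ∈ ker((A - I)^2) \ ker(A - I), then set v_{i+1} = (A - I) v_i.

One such chain is v_1 = [[0, 1, 0, 0]]^T, v_2 = [[1, 1, 0, 1]]^T. Check: (A - I) v_2 = [[0, 0, 0, 0]]^T = 0.

v_1 = [[0, 1, 0, 0]]^T, v_2 = [[1, 1, 0, 1]]^T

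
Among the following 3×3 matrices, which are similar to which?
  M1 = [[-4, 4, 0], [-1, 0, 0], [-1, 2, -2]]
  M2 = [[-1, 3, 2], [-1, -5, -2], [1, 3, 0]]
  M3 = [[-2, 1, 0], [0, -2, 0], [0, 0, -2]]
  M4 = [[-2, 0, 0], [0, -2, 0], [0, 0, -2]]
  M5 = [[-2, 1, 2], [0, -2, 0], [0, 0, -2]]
2 classes: {M1, M2, M3, M5}, {M4}

Characteristic polynomials: χ_{M1} = (x + 2)^3, χ_{M2} = (x + 2)^3, χ_{M3} = (x + 2)^3, χ_{M4} = (x + 2)^3, χ_{M5} = (x + 2)^3.

{M1, M2, M3, M5}: invariant factors x + 2, (x + 2)^2.

{M4}: invariant factors x + 2, x + 2, x + 2.

Matrices are similar if and only if their invariant-factor lists agree; the partition into similarity classes is {M1, M2, M3, M5}, {M4}.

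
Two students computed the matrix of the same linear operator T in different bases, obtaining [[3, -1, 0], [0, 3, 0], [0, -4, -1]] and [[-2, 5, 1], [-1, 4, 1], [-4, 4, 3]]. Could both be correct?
Yes.

Two matrices over a field are similar if and only if they have the same invariant factors.

Both A and B have characteristic polynomial (x - 3)^2(x + 1) and minimal polynomial (x - 3)^2(x + 1). Computing further, both have invariant factors (x - 3)^2(x + 1). Hence A and B are similar.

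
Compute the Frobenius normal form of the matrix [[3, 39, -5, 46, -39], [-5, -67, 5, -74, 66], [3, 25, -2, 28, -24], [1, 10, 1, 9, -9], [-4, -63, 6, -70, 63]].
The invariant factors of A (the non-unit diagonal entries of the Smith normal form of xI - A over ℚ[x]) are (x - 3)^2(x^3 - 3), each dividing the next. The characteristic polynomial is their product, (x - 3)^2(x^3 - 3).

The rational canonical form is the block-diagonal matrix of companion matrices C(f_i):
R = [[0, 0, 0, 0, 27], [1, 0, 0, 0, -18], [0, 1, 0, 0, 3], [0, 0, 1, 0, -9], [0, 0, 0, 1, 6]].

Note the characteristic polynomial does not split into linear factors over ℚ, so A has no Jordan form over ℚ; the rational canonical form exists over any field.

R = [[0, 0, 0, 0, 27], [1, 0, 0, 0, -18], [0, 1, 0, 0, 3], [0, 0, 1, 0, -9], [0, 0, 0, 1, 6]]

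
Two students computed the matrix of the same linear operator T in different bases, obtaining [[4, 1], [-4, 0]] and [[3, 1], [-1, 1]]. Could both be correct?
Two matrices over a field are similar if and only if they have the same invariant factors.

Both A and B have characteristic polynomial (x - 2)^2 and minimal polynomial (x - 2)^2. Computing further, both have invariant factors (x - 2)^2. Hence A and B are similar.

Yes.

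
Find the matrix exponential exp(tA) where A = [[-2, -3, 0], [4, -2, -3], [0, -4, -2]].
A has Jordan form J = [[-2, 1, 0], [0, -2, 1], [0, 0, -2]] with A = PJP^{-1}, so e^{tA} = P e^{tJ} P^{-1}.

For a Jordan block J_k(λ), e^{tJ_k(λ)} = e^{λt} · (I + tN + t^2 N^2/2! + ... + t^{k-1} N^{k-1}/(k-1)!) where N is the nilpotent superdiagonal part.

Assembling the blocks and conjugating back gives the entries of e^{tA} as shown above.

e^{tA} = [[(1 - 6*t^2)*e^{-2*t}, -3*t*e^{-2*t}, 9*t^2*e^{-2*t}/2], [4*t*e^{-2*t}, e^{-2*t}, -3*t*e^{-2*t}], [-8*t^2*e^{-2*t}, -4*t*e^{-2*t}, (6*t^2 + 1)*e^{-2*t}]]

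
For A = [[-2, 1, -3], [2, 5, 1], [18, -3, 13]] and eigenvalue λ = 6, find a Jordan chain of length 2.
We seek v_1 ∈ ker((A - 6I)^2) \ ker(A - 6I), then set v_{i+1} = (A - 6I) v_i.

One such chain is v_1 = [[-1, 0, 3]]^T, v_2 = [[-1, 1, 3]]^T. Check: (A - 6I) v_2 = [[0, 0, 0]]^T = 0.

v_1 = [[-1, 0, 3]]^T, v_2 = [[-1, 1, 3]]^T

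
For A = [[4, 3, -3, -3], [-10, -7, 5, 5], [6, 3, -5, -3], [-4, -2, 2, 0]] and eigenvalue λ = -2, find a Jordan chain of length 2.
v_1 = [[-2, 5, -2, 2]]^T, v_2 = [[3, -5, 3, -2]]^T

We seek v_1 ∈ ker((A + 2I)^2) \ ker(A + 2I), then set v_{i+1} = (A + 2I) v_i.

One such chain is v_1 = [[-2, 5, -2, 2]]^T, v_2 = [[3, -5, 3, -2]]^T. Check: (A + 2I) v_2 = [[0, 0, 0, 0]]^T = 0.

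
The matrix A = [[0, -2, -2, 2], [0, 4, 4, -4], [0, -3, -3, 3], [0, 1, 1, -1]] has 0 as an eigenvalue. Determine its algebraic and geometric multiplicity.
The characteristic polynomial is x^4, so the factor x appears with exponent 4: the algebraic multiplicity is 4.

rank(A) = 1, so the eigenspace has dimension 4 - 1 = 3: the geometric multiplicity is 3.

Since 3 < 4, A is not diagonalizable.

algebraic multiplicity 4, geometric multiplicity 3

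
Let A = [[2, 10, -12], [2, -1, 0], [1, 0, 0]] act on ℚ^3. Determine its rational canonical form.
The invariant factors of A (the non-unit diagonal entries of the Smith normal form of xI - A over ℚ[x]) are (x - 3)(x^2 + 2x - 4), each dividing the next. The characteristic polynomial is their product, (x - 3)(x^2 + 2x - 4).

The rational canonical form is the block-diagonal matrix of companion matrices C(f_i):
R = [[0, 0, -12], [1, 0, 10], [0, 1, 1]].

Note the characteristic polynomial does not split into linear factors over ℚ, so A has no Jordan form over ℚ; the rational canonical form exists over any field.

R = [[0, 0, -12], [1, 0, 10], [0, 1, 1]]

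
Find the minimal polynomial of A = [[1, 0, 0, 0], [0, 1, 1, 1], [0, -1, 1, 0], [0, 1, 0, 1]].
The characteristic polynomial factors as (x - 1)^4. The minimal polynomial is ∏(x - λ)^{k_λ} where k_λ is the size of the largest Jordan block at λ.

For λ = 1: rank(A - I) = 2, and the largest Jordan block has size 3 (the smallest k with rank((A - I)^k) = rank((A - I)^(k+1))).

So m_A(x) = (x - 1)^3.

m_A(x) = (x - 1)^3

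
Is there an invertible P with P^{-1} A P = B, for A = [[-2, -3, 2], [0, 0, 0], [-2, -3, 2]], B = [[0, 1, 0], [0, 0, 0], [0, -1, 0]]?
Two matrices over a field are similar if and only if they have the same invariant factors.

Both A and B have characteristic polynomial x^3 and minimal polynomial x^2. Computing further, both have invariant factors x, x^2. Hence A and B are similar.

Yes.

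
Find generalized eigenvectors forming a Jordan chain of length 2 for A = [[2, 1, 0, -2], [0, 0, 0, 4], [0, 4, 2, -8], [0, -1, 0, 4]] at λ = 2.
We seek v_1 ∈ ker((A - 2I)^2) \ ker(A - 2I), then set v_{i+1} = (A - 2I) v_i.

One such chain is v_1 = [[0, 3, -5, 1]]^T, v_2 = [[1, -2, 4, -1]]^T. Check: (A - 2I) v_2 = [[0, 0, 0, 0]]^T = 0.

v_1 = [[0, 3, -5, 1]]^T, v_2 = [[1, -2, 4, -1]]^T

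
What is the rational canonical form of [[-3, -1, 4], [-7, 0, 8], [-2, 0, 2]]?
The invariant factors of A (the non-unit diagonal entries of the Smith normal form of xI - A over ℚ[x]) are (x - 2)(x^2 + 3x + 1), each dividing the next. The characteristic polynomial is their product, (x - 2)(x^2 + 3x + 1).

The rational canonical form is the block-diagonal matrix of companion matrices C(f_i):
R = [[0, 0, 2], [1, 0, 5], [0, 1, -1]].

Note the characteristic polynomial does not split into linear factors over ℚ, so A has no Jordan form over ℚ; the rational canonical form exists over any field.

R = [[0, 0, 2], [1, 0, 5], [0, 1, -1]]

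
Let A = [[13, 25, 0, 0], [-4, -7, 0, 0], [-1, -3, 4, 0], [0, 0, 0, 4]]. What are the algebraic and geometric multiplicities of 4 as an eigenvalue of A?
The characteristic polynomial is (x - 4)^2(x - 3)^2, so the factor x - 4 appears with exponent 2: the algebraic multiplicity is 2.

rank(A - 4I) = 2, so the eigenspace has dimension 4 - 2 = 2: the geometric multiplicity is 2.

algebraic multiplicity 2, geometric multiplicity 2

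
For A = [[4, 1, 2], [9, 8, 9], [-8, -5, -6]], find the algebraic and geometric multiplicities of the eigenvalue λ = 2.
The characteristic polynomial is (x - 2)^3, so the factor x - 2 appears with exponent 3: the algebraic multiplicity is 3.

rank(A - 2I) = 2, so the eigenspace has dimension 3 - 2 = 1: the geometric multiplicity is 1.

Since 1 < 3, A is not diagonalizable.

algebraic multiplicity 3, geometric multiplicity 1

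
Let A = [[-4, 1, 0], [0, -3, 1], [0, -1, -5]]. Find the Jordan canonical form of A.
The characteristic polynomial is det(xI - A) = (x + 4)^3, so the eigenvalues are -4 (algebraic multiplicity 3).

For λ = -4: rank(A + 4I) = 2, rank((A + 4I)^2) = 1, rank((A + 4I)^3) = 0. The eigenspace has dimension 3 - 2 = 1, so there is 1 Jordan block; the rank sequence gives block sizes [3].

Assembling the blocks gives the Jordan form J above.

J = [[-4, 1, 0], [0, -4, 1], [0, 0, -4]]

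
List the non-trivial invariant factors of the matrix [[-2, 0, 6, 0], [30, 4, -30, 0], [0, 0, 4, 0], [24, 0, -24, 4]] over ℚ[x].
The Jordan structure of A has elementary divisors (x + 2), (x - 4), (x - 4), (x - 4). Arranging the block sizes at each eigenvalue in decreasing order and taking row products gives the invariant factors.

Invariant factors (smallest first, each dividing the next): x - 4, x - 4, (x - 4)(x + 2).

Check: the last factor (x - 4)(x + 2) is the minimal polynomial, and the product (x - 4)^3(x + 2) is the characteristic polynomial.

x - 4, x - 4, (x - 4)(x + 2)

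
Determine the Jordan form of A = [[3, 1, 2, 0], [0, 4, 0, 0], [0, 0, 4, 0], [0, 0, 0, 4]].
J = [[3, 0, 0, 0], [0, 4, 0, 0], [0, 0, 4, 0], [0, 0, 0, 4]]

The characteristic polynomial is det(xI - A) = (x - 4)^3(x - 3), so the eigenvalues are 3 (algebraic multiplicity 1), 4 (algebraic multiplicity 3).

For λ = 3: algebraic multiplicity 1 gives one 1×1 block.

For λ = 4: rank(A - 4I) = 1. The eigenspace has dimension 4 - 1 = 3, so there are 3 Jordan blocks; the rank sequence gives block sizes [1, 1, 1].

Assembling the blocks gives the Jordan form J above.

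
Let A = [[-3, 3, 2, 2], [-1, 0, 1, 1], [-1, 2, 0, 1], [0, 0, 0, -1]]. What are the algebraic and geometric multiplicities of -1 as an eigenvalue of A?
The characteristic polynomial is (x + 1)^4, so the factor x + 1 appears with exponent 4: the algebraic multiplicity is 4.

rank(A + I) = 2, so the eigenspace has dimension 4 - 2 = 2: the geometric multiplicity is 2.

Since 2 < 4, A is not diagonalizable.

algebraic multiplicity 4, geometric multiplicity 2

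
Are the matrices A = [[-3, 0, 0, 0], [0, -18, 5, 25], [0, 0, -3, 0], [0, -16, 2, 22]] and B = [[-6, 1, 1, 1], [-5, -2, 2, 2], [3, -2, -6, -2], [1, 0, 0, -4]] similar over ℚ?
trace(A) = -2 but trace(B) = -18. The trace is a similarity invariant, so A and B are not similar.

No.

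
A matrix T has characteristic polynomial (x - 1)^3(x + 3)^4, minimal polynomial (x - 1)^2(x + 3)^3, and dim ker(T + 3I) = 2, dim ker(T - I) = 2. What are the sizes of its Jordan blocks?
Jordan blocks: (-3, 3), (-3, 1), (1, 2), (1, 1)

λ = -3: algebraic multiplicity 4 (exponent in χ_T), largest block size 3 (exponent in m_T), 2 blocks (geometric multiplicity). These force block sizes [3, 1].
λ = 1: algebraic multiplicity 3 (exponent in χ_T), largest block size 2 (exponent in m_T), 2 blocks (geometric multiplicity). These force block sizes [2, 1].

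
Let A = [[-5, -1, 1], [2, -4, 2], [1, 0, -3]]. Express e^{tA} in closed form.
A has Jordan form J = [[-4, 1, 0], [0, -4, 1], [0, 0, -4]] with A = PJP^{-1}, so e^{tA} = P e^{tJ} P^{-1}.

For a Jordan block J_k(λ), e^{tJ_k(λ)} = e^{λt} · (I + tN + t^2 N^2/2! + ... + t^{k-1} N^{k-1}/(k-1)!) where N is the nilpotent superdiagonal part.

Assembling the blocks and conjugating back gives the entries of e^{tA} as shown above.

e^{tA} = [[(1 - t)*e^{-4*t}, t*(t - 2)*e^{-4*t}/2, t*(1 - t)*e^{-4*t}], [2*t*e^{-4*t}, (1 - t^2)*e^{-4*t}, 2*t*(t + 1)*e^{-4*t}], [t*e^{-4*t}, -t^2*e^{-4*t}/2, (t^2 + t + 1)*e^{-4*t}]]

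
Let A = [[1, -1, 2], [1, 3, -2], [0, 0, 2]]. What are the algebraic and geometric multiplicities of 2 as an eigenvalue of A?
algebraic multiplicity 3, geometric multiplicity 2

The characteristic polynomial is (x - 2)^3, so the factor x - 2 appears with exponent 3: the algebraic multiplicity is 3.

rank(A - 2I) = 1, so the eigenspace has dimension 3 - 1 = 2: the geometric multiplicity is 2.

Since 2 < 3, A is not diagonalizable.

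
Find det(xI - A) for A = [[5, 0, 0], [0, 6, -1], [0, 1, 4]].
xI - A = [[x - 5, 0, 0], [0, x - 6, 1], [0, -1, x - 4]].

Expanding det(xI - A) along the first row:
det(xI - A) = + (x - 5)·det([[x - 6, 1], [-1, x - 4]]) - (0)·det([[0, 1], [0, x - 4]]) + (0)·det([[0, x - 6], [0, -1]]).

Evaluating gives χ_A(x) = x^3 - 15x^2 + 75x - 125 = (x - 5)^3.

χ_A(x) = (x - 5)^3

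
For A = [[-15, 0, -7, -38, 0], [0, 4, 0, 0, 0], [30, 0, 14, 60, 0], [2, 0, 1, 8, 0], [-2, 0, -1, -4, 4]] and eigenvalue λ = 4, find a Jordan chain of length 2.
v_1 = [[-1, 0, 3, 0, 0]]^T, v_2 = [[-2, 0, 0, 1, -1]]^T

We seek v_1 ∈ ker((A - 4I)^2) \ ker(A - 4I), then set v_{i+1} = (A - 4I) v_i.

One such chain is v_1 = [[-1, 0, 3, 0, 0]]^T, v_2 = [[-2, 0, 0, 1, -1]]^T. Check: (A - 4I) v_2 = [[0, 0, 0, 0, 0]]^T = 0.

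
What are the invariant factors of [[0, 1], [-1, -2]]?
(x + 1)^2

The Jordan structure of A has elementary divisors (x + 1)^2. Arranging the block sizes at each eigenvalue in decreasing order and taking row products gives the invariant factors.

Invariant factors (smallest first, each dividing the next): (x + 1)^2.

Check: the last factor (x + 1)^2 is the minimal polynomial, and the product (x + 1)^2 is the characteristic polynomial.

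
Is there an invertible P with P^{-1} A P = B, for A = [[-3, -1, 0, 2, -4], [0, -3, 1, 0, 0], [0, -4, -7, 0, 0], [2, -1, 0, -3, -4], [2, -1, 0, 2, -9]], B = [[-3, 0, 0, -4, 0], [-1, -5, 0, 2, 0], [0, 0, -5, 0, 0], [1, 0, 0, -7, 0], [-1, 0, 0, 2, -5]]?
No.

Both have characteristic polynomial (x + 5)^5, but the minimal polynomial of A is (x + 5)^3 while the minimal polynomial of B is (x + 5)^2. The minimal polynomial is a similarity invariant, so A and B are not similar.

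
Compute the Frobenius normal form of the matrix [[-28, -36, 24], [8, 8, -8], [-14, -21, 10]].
The invariant factors of A (the non-unit diagonal entries of the Smith normal form of xI - A over ℚ[x]) are x + 4, (x + 2)(x + 4), each dividing the next. The characteristic polynomial is their product, (x + 2)(x + 4)^2.

The rational canonical form is the block-diagonal matrix of companion matrices C(f_i):
R = [[-4, 0, 0], [0, 0, -8], [0, 1, -6]].

R = [[-4, 0, 0], [0, 0, -8], [0, 1, -6]]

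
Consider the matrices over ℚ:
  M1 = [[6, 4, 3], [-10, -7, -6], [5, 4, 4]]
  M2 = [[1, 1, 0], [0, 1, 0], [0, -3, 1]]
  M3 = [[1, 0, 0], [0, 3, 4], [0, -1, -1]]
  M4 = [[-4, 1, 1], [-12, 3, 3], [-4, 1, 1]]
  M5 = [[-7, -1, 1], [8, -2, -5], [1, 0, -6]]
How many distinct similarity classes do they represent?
3 classes: {M1, M2, M3}, {M4}, {M5}

Characteristic polynomials: χ_{M1} = (x - 1)^3, χ_{M2} = (x - 1)^3, χ_{M3} = (x - 1)^3, χ_{M4} = x^3, χ_{M5} = (x + 5)^3.

{M1, M2, M3}: invariant factors x - 1, (x - 1)^2.

{M4}: invariant factors x, x^2.

{M5}: invariant factors (x + 5)^3.

Matrices are similar if and only if their invariant-factor lists agree; the partition into similarity classes is {M1, M2, M3}, {M4}, {M5}.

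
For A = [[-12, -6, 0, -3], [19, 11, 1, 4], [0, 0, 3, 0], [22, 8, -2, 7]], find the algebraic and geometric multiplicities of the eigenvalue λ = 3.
algebraic multiplicity 3, geometric multiplicity 2

The characteristic polynomial is x(x - 3)^3, so the factor x - 3 appears with exponent 3: the algebraic multiplicity is 3.

rank(A - 3I) = 2, so the eigenspace has dimension 4 - 2 = 2: the geometric multiplicity is 2.

Since 2 < 3, A is not diagonalizable.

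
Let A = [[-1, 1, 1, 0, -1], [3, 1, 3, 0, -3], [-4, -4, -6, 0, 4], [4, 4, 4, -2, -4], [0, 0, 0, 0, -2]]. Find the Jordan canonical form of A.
The characteristic polynomial is det(xI - A) = (x + 2)^5, so the eigenvalues are -2 (algebraic multiplicity 5).

For λ = -2: rank(A + 2I) = 1, rank((A + 2I)^2) = 0. The eigenspace has dimension 5 - 1 = 4, so there are 4 Jordan blocks; the rank sequence gives block sizes [2, 1, 1, 1].

Assembling the blocks gives the Jordan form J above.

J = [[-2, 1, 0, 0, 0], [0, -2, 0, 0, 0], [0, 0, -2, 0, 0], [0, 0, 0, -2, 0], [0, 0, 0, 0, -2]]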